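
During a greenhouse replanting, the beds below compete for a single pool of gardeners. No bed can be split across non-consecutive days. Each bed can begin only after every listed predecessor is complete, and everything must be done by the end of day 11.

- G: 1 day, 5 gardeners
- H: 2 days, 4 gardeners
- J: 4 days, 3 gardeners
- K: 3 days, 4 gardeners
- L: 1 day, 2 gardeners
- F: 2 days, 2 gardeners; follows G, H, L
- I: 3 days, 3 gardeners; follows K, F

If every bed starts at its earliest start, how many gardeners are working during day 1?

At early start, day 1 has: G, H, J, K, L.
Demand: 5 + 4 + 3 + 4 + 2 = 18.

18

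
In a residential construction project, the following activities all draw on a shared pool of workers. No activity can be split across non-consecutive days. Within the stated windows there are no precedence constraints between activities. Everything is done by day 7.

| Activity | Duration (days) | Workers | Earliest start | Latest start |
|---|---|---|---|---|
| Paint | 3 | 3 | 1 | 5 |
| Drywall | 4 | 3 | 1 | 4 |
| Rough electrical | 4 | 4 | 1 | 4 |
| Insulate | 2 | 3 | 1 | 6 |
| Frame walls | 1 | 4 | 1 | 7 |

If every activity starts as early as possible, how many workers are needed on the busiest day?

Early-start schedule: Paint@1, Drywall@1, Rough electrical@1, Insulate@1, Frame walls@1.
Load per day: day 1: 17, day 2: 13, day 3: 10, day 4: 7, day 5: 0, day 6: 0, day 7: 0.
Peak is 17.

17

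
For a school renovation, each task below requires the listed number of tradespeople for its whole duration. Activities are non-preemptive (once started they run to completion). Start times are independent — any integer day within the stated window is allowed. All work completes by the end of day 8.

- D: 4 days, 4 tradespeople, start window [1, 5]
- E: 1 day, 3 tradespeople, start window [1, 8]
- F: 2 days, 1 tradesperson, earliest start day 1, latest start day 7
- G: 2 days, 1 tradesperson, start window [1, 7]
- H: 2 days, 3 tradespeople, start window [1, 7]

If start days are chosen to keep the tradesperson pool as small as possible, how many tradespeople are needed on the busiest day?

4

Early-start (D@1, E@1, F@1, G@1, H@1) gives peak 12: d1:12  d2:9  d3:4  d4:4  d5:0  d6:0  d7:0  d8:0.
Shift E→5, F→5, G→6, H→7.
Schedule D@1, E@5, F@5, G@6, H@7: d1:4  d2:4  d3:4  d4:4  d5:4  d6:2  d7:4  d8:3 — peak 4.
Total tradesperson-days = 29 over 8 days ⇒ peak ≥ ⌈29/8⌉ = 4, so 4 is optimal.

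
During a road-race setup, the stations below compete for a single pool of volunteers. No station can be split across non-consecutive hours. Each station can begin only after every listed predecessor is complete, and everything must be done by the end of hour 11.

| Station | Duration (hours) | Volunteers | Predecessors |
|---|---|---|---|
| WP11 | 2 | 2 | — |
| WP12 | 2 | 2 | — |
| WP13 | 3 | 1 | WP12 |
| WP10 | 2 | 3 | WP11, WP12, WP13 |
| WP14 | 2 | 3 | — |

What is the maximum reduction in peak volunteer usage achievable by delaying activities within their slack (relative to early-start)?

Early-start peak: h1:7  h2:7  h3:1  h4:1  h5:1  h6:3  h7:3  h8:0  h9:0  h10:0  h11:0 ⇒ 7.
Leveled (WP11@1, WP12@3, WP13@5, WP10@8, WP14@10): h1:2  h2:2  h3:2  h4:2  h5:1  h6:1  h7:1  h8:3  h9:3  h10:3  h11:3 ⇒ 3.
Reduction 7 − 3 = 4.

4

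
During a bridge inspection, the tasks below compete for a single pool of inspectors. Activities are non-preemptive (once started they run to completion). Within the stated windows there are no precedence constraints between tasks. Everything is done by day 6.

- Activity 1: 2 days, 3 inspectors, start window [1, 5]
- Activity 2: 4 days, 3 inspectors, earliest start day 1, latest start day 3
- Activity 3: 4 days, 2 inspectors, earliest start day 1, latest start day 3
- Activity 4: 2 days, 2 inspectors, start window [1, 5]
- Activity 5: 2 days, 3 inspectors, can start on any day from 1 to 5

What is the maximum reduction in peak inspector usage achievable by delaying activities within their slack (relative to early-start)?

Early-start peak: d1:13  d2:13  d3:5  d4:5  d5:0  d6:0 ⇒ 13.
Leveled (Activity 1@1, Activity 2@1, Activity 3@3, Activity 4@3, Activity 5@5): d1:6  d2:6  d3:7  d4:7  d5:5  d6:5 ⇒ 7.
Reduction 13 − 7 = 6.

6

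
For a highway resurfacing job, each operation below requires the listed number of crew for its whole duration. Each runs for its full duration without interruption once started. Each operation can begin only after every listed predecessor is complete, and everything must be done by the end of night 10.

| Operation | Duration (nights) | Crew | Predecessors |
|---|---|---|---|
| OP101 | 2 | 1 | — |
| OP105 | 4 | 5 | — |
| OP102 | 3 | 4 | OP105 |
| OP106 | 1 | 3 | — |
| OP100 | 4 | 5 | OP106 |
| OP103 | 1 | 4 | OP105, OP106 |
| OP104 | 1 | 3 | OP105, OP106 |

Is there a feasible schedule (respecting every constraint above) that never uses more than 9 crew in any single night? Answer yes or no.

yes

Schedule OP101@1, OP105@1, OP102@5, OP106@1, OP100@5, OP103@8, OP104@9: n1:9  n2:6  n3:5  n4:5  n5:9  n6:9  n7:9  n8:9  n9:3  n10:0 — peak 9 ≤ 9.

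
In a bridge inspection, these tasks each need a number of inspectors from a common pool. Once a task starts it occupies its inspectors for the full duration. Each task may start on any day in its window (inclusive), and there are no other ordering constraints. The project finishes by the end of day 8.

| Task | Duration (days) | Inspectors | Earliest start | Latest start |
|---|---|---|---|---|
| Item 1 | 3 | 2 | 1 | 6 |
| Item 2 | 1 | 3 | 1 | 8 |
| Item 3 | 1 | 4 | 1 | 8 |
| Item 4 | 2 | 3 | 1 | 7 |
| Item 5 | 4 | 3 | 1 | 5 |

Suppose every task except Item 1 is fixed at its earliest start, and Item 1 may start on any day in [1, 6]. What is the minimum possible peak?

13

Item 1@1: d1:15  d2:8  d3:5  d4:3  d5:0  d6:0  d7:0  d8:0 → peak 15
Item 1@2: d1:13  d2:8  d3:5  d4:5  d5:0  d6:0  d7:0  d8:0 → peak 13
Item 1@3: d1:13  d2:6  d3:5  d4:5  d5:2  d6:0  d7:0  d8:0 → peak 13
Item 1@4: d1:13  d2:6  d3:3  d4:5  d5:2  d6:2  d7:0  d8:0 → peak 13
Item 1@5: d1:13  d2:6  d3:3  d4:3  d5:2  d6:2  d7:2  d8:0 → peak 13
Item 1@6: d1:13  d2:6  d3:3  d4:3  d5:0  d6:2  d7:2  d8:2 → peak 13
Best is Item 1@2, peak 13.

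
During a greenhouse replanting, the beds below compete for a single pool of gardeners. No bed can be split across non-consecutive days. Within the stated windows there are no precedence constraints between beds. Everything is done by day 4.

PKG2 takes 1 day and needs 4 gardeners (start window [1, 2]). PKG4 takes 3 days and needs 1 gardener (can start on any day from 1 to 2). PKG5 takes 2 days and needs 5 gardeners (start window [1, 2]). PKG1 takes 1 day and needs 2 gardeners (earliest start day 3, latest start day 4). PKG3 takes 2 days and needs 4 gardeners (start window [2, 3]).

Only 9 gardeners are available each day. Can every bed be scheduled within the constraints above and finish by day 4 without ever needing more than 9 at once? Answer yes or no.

yes

Schedule PKG2@1, PKG4@2, PKG5@1, PKG1@3, PKG3@3: d1:9  d2:6  d3:7  d4:5 — peak 9 ≤ 9.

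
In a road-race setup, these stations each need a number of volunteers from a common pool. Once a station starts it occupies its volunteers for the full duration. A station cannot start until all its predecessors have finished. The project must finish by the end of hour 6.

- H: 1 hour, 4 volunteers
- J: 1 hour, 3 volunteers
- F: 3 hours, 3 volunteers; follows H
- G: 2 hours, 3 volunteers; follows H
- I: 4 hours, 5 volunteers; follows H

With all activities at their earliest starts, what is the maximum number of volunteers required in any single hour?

11

Early-start schedule: H@1, J@1, F@2, G@2, I@2.
Load per hour: hour 1: 7, hour 2: 11, hour 3: 11, hour 4: 8, hour 5: 5, hour 6: 0.
Peak is 11.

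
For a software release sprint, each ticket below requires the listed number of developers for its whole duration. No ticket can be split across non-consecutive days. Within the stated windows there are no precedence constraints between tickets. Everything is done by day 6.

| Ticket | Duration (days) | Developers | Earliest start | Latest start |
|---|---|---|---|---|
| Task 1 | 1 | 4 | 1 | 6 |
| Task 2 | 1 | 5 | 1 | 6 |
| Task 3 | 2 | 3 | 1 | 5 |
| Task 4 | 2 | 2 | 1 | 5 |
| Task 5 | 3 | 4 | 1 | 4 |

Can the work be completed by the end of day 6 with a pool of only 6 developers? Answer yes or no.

no

The minimum achievable peak is 7; 6 < 7, so no feasible schedule stays within the cap.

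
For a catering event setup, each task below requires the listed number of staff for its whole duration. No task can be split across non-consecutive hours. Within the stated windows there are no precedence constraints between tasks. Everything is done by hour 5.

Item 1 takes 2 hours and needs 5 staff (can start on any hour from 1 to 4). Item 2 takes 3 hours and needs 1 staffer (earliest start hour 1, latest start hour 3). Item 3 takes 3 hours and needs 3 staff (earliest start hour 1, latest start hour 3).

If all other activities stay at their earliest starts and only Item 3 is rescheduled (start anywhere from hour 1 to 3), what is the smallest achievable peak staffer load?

Item 3@1: h1:9  h2:9  h3:4  h4:0  h5:0 → peak 9
Item 3@2: h1:6  h2:9  h3:4  h4:3  h5:0 → peak 9
Item 3@3: h1:6  h2:6  h3:4  h4:3  h5:3 → peak 6
Best is Item 3@3, peak 6.

6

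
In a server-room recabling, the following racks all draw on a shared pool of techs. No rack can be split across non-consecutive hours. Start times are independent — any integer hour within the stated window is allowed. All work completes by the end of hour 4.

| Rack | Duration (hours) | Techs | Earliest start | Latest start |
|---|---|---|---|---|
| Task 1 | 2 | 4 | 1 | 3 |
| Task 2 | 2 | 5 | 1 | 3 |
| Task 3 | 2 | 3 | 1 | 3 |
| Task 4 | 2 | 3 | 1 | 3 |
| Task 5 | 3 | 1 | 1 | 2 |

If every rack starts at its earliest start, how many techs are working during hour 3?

1

At early start, hour 3 has: Task 5.
Demand: 1 = 1.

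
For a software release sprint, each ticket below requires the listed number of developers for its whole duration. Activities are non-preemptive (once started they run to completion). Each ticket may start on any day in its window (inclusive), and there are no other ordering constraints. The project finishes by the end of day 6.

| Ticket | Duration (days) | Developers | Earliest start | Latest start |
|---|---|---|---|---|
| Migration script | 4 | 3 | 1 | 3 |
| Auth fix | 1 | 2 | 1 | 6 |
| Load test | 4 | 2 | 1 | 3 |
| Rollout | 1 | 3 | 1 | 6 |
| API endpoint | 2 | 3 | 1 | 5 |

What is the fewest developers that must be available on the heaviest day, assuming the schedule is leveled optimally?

6

Early-start (Migration script@1, Auth fix@1, Load test@1, Rollout@1, API endpoint@1) gives peak 13: d1:13  d2:8  d3:5  d4:5  d5:0  d6:0.
Shift Load test→2, Rollout→6, API endpoint→5.
Schedule Migration script@1, Auth fix@1, Load test@2, Rollout@6, API endpoint@5: d1:5  d2:5  d3:5  d4:5  d5:5  d6:6 — peak 6.
Total developer-days = 31 over 6 days ⇒ peak ≥ ⌈31/6⌉ = 6, so 6 is optimal.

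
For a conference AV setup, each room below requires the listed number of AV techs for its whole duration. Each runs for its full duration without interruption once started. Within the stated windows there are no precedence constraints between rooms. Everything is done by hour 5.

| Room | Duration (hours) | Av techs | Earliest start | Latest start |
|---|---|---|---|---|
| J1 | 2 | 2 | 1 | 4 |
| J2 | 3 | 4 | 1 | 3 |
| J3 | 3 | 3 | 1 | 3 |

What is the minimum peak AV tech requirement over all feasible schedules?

Early-start (J1@1, J2@1, J3@1) gives peak 9: h1:9  h2:9  h3:7  h4:0  h5:0.
Shift J3→3.
Schedule J1@1, J2@1, J3@3: h1:6  h2:6  h3:7  h4:3  h5:3 — peak 7.

7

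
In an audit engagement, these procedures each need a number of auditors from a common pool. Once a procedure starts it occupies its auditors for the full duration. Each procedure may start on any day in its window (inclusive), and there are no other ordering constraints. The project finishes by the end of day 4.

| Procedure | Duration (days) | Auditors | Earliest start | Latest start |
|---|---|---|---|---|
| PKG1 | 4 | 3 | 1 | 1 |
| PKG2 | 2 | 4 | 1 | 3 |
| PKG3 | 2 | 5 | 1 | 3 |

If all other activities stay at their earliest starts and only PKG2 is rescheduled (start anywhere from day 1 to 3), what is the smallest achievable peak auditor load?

PKG2@1: d1:12  d2:12  d3:3  d4:3 → peak 12
PKG2@2: d1:8  d2:12  d3:7  d4:3 → peak 12
PKG2@3: d1:8  d2:8  d3:7  d4:7 → peak 8
Best is PKG2@3, peak 8.

8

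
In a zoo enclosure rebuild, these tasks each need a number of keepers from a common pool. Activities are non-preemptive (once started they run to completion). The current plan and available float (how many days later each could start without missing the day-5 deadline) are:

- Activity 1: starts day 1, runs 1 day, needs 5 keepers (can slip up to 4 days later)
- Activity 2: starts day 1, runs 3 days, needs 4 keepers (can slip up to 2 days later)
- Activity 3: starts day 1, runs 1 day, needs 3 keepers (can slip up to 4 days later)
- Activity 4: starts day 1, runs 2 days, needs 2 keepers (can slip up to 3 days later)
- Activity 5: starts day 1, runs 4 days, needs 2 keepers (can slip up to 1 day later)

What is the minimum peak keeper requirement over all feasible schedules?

Early-start (Activity 1@1, Activity 2@1, Activity 3@1, Activity 4@1, Activity 5@1) gives peak 16: d1:16  d2:8  d3:6  d4:2  d5:0.
Shift Activity 2→3, Activity 3→2, Activity 5→2.
Schedule Activity 1@1, Activity 2@3, Activity 3@2, Activity 4@1, Activity 5@2: d1:7  d2:7  d3:6  d4:6  d5:6 — peak 7.
Total keeper-days = 32 over 5 days ⇒ peak ≥ ⌈32/5⌉ = 7, so 7 is optimal.

7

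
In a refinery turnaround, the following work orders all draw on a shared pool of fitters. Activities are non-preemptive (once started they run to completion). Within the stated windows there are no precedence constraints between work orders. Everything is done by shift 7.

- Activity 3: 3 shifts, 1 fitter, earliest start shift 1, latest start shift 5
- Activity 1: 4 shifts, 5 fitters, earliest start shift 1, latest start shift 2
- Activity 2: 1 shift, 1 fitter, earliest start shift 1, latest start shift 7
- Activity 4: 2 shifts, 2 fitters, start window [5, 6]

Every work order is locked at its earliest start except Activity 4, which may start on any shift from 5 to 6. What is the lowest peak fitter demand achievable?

Activity 4@5: s1:7  s2:6  s3:6  s4:5  s5:2  s6:2  s7:0 → peak 7
Activity 4@6: s1:7  s2:6  s3:6  s4:5  s5:0  s6:2  s7:2 → peak 7
Best is Activity 4@5, peak 7.

7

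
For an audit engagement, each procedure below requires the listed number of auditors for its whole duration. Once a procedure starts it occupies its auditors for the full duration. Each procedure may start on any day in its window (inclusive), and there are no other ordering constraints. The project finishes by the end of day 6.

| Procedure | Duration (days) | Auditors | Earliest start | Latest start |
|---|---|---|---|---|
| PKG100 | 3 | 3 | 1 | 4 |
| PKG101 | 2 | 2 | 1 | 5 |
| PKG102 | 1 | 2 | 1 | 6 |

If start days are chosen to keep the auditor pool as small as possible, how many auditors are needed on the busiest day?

Early-start (PKG100@1, PKG101@1, PKG102@1) gives peak 7: d1:7  d2:5  d3:3  d4:0  d5:0  d6:0.
Shift PKG101→4, PKG102→6.
Schedule PKG100@1, PKG101@4, PKG102@6: d1:3  d2:3  d3:3  d4:2  d5:2  d6:2 — peak 3.
Total auditor-days = 15 over 6 days ⇒ peak ≥ ⌈15/6⌉ = 3, so 3 is optimal.

3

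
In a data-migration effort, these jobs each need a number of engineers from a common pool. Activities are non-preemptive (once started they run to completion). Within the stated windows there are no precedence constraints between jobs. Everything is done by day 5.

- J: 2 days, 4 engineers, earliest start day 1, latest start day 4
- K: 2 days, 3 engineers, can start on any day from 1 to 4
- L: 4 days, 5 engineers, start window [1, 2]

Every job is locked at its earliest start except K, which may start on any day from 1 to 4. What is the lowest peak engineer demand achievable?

K@1: d1:12  d2:12  d3:5  d4:5  d5:0 → peak 12
K@2: d1:9  d2:12  d3:8  d4:5  d5:0 → peak 12
K@3: d1:9  d2:9  d3:8  d4:8  d5:0 → peak 9
K@4: d1:9  d2:9  d3:5  d4:8  d5:3 → peak 9
Best is K@3, peak 9.

9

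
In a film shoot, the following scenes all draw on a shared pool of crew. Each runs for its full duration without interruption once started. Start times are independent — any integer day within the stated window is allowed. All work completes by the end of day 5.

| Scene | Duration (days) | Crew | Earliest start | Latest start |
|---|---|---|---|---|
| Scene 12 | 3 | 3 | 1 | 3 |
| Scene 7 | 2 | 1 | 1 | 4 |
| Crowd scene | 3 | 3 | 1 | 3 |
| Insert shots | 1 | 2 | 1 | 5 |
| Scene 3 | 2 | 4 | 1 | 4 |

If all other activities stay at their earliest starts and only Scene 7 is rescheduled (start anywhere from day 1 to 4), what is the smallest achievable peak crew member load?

12

Scene 7@1: d1:13  d2:11  d3:6  d4:0  d5:0 → peak 13
Scene 7@2: d1:12  d2:11  d3:7  d4:0  d5:0 → peak 12
Scene 7@3: d1:12  d2:10  d3:7  d4:1  d5:0 → peak 12
Scene 7@4: d1:12  d2:10  d3:6  d4:1  d5:1 → peak 12
Best is Scene 7@2, peak 12.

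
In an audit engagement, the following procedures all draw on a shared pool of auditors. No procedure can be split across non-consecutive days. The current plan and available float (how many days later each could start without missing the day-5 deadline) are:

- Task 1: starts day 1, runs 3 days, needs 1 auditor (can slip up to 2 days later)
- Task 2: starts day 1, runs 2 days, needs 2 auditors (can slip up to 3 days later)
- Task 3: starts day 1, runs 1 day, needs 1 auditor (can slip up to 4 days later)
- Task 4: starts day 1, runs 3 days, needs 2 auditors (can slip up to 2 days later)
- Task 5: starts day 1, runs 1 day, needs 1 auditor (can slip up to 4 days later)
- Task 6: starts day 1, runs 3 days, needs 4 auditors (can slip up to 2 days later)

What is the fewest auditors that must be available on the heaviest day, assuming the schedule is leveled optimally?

7

Early-start (Task 1@1, Task 2@1, Task 3@1, Task 4@1, Task 5@1, Task 6@1) gives peak 11: d1:11  d2:9  d3:7  d4:0  d5:0.
Shift Task 6→3.
Schedule Task 1@1, Task 2@1, Task 3@1, Task 4@1, Task 5@1, Task 6@3: d1:7  d2:5  d3:7  d4:4  d5:4 — peak 7.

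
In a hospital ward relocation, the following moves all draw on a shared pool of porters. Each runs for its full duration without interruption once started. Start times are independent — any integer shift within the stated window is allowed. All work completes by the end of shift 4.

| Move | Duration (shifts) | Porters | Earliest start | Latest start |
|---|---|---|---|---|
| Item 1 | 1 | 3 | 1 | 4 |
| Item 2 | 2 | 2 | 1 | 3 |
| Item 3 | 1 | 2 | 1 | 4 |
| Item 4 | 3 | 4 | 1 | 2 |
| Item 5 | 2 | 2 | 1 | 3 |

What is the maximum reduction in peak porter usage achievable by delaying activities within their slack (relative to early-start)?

6

Early-start peak: s1:13  s2:8  s3:4  s4:0 ⇒ 13.
Leveled (Item 1@1, Item 2@1, Item 3@1, Item 4@2, Item 5@3): s1:7  s2:6  s3:6  s4:6 ⇒ 7.
Reduction 13 − 7 = 6.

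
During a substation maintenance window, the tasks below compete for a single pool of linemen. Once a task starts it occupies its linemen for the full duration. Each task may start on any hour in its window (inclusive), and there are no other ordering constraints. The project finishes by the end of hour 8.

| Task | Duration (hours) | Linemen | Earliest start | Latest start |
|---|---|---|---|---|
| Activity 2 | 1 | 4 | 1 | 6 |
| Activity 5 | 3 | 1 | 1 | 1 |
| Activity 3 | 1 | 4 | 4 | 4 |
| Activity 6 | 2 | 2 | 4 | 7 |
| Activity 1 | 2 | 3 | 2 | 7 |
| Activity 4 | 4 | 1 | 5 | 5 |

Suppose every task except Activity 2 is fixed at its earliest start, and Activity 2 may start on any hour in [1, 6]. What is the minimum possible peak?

6

Activity 2@1: h1:5  h2:4  h3:4  h4:6  h5:3  h6:1  h7:1  h8:1 → peak 6
Activity 2@2: h1:1  h2:8  h3:4  h4:6  h5:3  h6:1  h7:1  h8:1 → peak 8
Activity 2@3: h1:1  h2:4  h3:8  h4:6  h5:3  h6:1  h7:1  h8:1 → peak 8
Activity 2@4: h1:1  h2:4  h3:4  h4:10  h5:3  h6:1  h7:1  h8:1 → peak 10
Activity 2@5: h1:1  h2:4  h3:4  h4:6  h5:7  h6:1  h7:1  h8:1 → peak 7
Activity 2@6: h1:1  h2:4  h3:4  h4:6  h5:3  h6:5  h7:1  h8:1 → peak 6
Best is Activity 2@1, peak 6.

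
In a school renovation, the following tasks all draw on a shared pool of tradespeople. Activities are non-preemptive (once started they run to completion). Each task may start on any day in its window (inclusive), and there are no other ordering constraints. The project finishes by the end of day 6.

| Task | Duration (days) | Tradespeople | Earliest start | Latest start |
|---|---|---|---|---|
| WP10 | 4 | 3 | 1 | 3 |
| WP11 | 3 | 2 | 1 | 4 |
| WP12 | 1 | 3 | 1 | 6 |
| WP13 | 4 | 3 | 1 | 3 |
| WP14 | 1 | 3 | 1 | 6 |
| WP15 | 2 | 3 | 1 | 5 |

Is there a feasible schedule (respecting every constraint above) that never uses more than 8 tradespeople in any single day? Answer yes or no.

yes

Schedule WP10@1, WP11@1, WP12@1, WP13@2, WP14@6, WP15@5: d1:8  d2:8  d3:8  d4:6  d5:6  d6:6 — peak 8 ≤ 8.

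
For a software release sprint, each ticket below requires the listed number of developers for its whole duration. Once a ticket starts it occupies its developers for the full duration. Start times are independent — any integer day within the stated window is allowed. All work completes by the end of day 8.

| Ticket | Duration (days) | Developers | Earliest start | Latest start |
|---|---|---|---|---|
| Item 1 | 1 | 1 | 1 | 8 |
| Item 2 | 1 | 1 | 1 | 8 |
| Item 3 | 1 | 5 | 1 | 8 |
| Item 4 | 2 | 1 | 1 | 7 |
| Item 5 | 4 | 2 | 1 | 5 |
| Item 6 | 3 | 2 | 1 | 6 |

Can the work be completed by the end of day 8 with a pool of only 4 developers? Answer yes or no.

no

The minimum achievable peak is 5; 4 < 5, so no feasible schedule stays within the cap.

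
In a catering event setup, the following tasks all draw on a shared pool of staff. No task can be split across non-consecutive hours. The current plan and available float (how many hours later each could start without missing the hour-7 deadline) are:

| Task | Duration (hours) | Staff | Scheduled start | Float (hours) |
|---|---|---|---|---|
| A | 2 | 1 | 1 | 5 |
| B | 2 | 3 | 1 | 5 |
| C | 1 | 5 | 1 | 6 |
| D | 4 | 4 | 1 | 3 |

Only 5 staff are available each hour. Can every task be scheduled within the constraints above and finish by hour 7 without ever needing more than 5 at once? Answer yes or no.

Schedule A@1, B@1, C@3, D@4: h1:4  h2:4  h3:5  h4:4  h5:4  h6:4  h7:4 — peak 5 ≤ 5.

yes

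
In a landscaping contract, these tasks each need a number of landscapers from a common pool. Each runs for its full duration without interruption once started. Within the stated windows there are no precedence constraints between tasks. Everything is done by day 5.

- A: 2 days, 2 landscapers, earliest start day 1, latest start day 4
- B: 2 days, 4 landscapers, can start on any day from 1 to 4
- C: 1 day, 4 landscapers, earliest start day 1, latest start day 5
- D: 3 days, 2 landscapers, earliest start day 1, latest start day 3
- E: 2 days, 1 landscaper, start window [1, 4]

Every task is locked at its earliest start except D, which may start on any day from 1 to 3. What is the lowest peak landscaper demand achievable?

11

D@1: d1:13  d2:9  d3:2  d4:0  d5:0 → peak 13
D@2: d1:11  d2:9  d3:2  d4:2  d5:0 → peak 11
D@3: d1:11  d2:7  d3:2  d4:2  d5:2 → peak 11
Best is D@2, peak 11.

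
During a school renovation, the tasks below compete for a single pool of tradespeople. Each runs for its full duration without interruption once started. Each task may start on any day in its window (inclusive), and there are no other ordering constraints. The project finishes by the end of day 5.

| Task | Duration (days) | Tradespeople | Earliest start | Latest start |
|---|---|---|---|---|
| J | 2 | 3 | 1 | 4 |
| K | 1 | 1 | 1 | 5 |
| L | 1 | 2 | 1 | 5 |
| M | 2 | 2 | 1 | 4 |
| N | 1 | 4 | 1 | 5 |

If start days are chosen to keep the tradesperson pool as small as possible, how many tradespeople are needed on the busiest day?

Early-start (J@1, K@1, L@1, M@1, N@1) gives peak 12: d1:12  d2:5  d3:0  d4:0  d5:0.
Shift L→3, M→3, N→5.
Schedule J@1, K@1, L@3, M@3, N@5: d1:4  d2:3  d3:4  d4:2  d5:4 — peak 4.
Total tradesperson-days = 17 over 5 days ⇒ peak ≥ ⌈17/5⌉ = 4, so 4 is optimal.

4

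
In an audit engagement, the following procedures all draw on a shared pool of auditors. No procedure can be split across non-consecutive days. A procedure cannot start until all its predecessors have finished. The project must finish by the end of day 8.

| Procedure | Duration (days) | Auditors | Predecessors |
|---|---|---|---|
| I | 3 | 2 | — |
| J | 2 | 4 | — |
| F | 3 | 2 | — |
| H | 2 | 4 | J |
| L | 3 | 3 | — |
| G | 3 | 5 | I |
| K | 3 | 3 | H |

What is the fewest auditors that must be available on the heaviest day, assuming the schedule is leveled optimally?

8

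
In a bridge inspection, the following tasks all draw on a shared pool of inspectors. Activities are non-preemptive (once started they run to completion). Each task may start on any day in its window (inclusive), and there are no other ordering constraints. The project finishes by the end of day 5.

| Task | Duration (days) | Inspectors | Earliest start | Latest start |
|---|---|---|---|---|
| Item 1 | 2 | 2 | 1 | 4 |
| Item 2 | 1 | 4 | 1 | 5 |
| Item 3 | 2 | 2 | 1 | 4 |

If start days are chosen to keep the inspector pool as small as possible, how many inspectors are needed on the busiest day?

Early-start (Item 1@1, Item 2@1, Item 3@1) gives peak 8: d1:8  d2:4  d3:0  d4:0  d5:0.
Shift Item 2→3.
Schedule Item 1@1, Item 2@3, Item 3@1: d1:4  d2:4  d3:4  d4:0  d5:0 — peak 4.

4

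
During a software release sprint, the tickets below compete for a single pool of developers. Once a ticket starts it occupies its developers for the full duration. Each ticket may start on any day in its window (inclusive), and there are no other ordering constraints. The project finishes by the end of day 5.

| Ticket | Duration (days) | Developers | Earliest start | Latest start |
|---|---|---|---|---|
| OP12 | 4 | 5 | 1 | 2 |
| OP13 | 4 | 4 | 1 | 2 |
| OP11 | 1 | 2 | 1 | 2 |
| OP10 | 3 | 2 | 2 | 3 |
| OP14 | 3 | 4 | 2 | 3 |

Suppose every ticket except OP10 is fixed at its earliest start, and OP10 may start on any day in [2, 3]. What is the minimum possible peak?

OP10@2: d1:11  d2:15  d3:15  d4:15  d5:0 → peak 15
OP10@3: d1:11  d2:13  d3:15  d4:15  d5:2 → peak 15
Best is OP10@2, peak 15.

15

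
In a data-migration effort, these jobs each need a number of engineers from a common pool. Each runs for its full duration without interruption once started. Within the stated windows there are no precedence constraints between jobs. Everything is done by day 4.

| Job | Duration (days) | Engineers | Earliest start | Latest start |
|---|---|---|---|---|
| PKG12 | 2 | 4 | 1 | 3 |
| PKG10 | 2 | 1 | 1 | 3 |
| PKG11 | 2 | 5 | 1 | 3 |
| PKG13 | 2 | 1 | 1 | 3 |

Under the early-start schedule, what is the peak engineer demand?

11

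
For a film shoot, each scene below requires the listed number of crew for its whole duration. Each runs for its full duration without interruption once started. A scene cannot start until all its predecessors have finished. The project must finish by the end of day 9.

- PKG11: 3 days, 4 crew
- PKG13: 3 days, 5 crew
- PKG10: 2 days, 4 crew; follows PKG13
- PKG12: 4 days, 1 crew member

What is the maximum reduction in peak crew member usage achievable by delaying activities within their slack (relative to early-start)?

5

Early-start peak: d1:10  d2:10  d3:10  d4:5  d5:4  d6:0  d7:0  d8:0  d9:0 ⇒ 10.
Leveled (PKG11@1, PKG13@5, PKG10@8, PKG12@1): d1:5  d2:5  d3:5  d4:1  d5:5  d6:5  d7:5  d8:4  d9:4 ⇒ 5.
Reduction 10 − 5 = 5.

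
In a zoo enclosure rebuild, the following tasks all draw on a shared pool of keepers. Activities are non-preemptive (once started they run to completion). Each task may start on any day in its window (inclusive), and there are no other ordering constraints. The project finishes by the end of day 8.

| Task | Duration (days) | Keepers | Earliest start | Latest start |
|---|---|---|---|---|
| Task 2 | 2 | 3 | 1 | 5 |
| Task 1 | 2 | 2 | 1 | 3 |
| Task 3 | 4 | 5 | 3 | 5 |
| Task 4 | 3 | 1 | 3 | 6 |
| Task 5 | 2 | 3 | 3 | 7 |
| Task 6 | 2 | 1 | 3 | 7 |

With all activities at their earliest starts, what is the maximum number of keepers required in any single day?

10

Early-start schedule: Task 2@1, Task 1@1, Task 3@3, Task 4@3, Task 5@3, Task 6@3.
Load per day: day 1: 5, day 2: 5, day 3: 10, day 4: 10, day 5: 6, day 6: 5, day 7: 0, day 8: 0.
Peak is 10.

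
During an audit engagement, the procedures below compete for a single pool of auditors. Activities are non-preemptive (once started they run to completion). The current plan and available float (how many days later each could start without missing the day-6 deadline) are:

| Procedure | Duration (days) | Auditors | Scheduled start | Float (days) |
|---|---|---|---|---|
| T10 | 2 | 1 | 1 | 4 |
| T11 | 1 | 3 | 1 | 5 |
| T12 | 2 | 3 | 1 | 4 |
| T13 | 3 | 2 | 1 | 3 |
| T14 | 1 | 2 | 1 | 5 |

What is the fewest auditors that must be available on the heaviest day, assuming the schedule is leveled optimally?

4

Early-start (T10@1, T11@1, T12@1, T13@1, T14@1) gives peak 11: d1:11  d2:6  d3:2  d4:0  d5:0  d6:0.
Shift T12→2, T13→4, T14→4.
Schedule T10@1, T11@1, T12@2, T13@4, T14@4: d1:4  d2:4  d3:3  d4:4  d5:2  d6:2 — peak 4.
Total auditor-days = 19 over 6 days ⇒ peak ≥ ⌈19/6⌉ = 4, so 4 is optimal.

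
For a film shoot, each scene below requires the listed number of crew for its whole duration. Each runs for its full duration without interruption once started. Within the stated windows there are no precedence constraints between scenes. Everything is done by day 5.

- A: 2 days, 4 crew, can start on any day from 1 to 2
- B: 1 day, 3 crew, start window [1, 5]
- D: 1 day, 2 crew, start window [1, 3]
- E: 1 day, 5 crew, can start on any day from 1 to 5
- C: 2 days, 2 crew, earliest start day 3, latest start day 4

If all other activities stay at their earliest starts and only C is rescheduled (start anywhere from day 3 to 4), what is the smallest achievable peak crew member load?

C@3: d1:14  d2:4  d3:2  d4:2  d5:0 → peak 14
C@4: d1:14  d2:4  d3:0  d4:2  d5:2 → peak 14
Best is C@3, peak 14.

14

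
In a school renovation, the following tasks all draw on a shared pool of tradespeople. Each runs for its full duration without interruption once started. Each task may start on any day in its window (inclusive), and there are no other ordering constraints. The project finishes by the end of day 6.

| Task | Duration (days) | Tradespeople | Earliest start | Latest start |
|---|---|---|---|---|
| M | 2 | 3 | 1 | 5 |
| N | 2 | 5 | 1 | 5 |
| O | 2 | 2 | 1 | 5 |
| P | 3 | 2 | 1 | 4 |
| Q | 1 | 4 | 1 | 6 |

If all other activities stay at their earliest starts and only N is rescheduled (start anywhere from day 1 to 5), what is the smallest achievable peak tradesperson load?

N@1: d1:16  d2:12  d3:2  d4:0  d5:0  d6:0 → peak 16
N@2: d1:11  d2:12  d3:7  d4:0  d5:0  d6:0 → peak 12
N@3: d1:11  d2:7  d3:7  d4:5  d5:0  d6:0 → peak 11
N@4: d1:11  d2:7  d3:2  d4:5  d5:5  d6:0 → peak 11
N@5: d1:11  d2:7  d3:2  d4:0  d5:5  d6:5 → peak 11
Best is N@3, peak 11.

11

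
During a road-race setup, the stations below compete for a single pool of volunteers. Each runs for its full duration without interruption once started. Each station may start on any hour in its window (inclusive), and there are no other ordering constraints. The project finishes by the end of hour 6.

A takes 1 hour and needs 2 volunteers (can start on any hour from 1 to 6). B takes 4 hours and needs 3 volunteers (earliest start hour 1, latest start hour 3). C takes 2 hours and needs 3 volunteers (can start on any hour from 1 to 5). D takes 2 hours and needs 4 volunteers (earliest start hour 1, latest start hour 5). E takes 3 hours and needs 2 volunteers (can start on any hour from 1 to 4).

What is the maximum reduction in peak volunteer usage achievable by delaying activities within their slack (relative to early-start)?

Early-start peak: h1:14  h2:12  h3:5  h4:3  h5:0  h6:0 ⇒ 14.
Leveled (A@1, B@1, C@2, D@5, E@4): h1:5  h2:6  h3:6  h4:5  h5:6  h6:6 ⇒ 6.
Reduction 14 − 6 = 8.

8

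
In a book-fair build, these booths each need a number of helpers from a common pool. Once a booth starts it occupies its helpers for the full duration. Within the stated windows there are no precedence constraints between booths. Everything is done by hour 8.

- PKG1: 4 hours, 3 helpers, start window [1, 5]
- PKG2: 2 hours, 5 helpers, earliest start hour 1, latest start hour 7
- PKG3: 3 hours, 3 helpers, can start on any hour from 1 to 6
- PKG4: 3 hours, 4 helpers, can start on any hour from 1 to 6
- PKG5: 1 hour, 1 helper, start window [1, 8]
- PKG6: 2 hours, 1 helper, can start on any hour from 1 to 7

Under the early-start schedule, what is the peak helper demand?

17

Early-start schedule: PKG1@1, PKG2@1, PKG3@1, PKG4@1, PKG5@1, PKG6@1.
Load per hour: hour 1: 17, hour 2: 16, hour 3: 10, hour 4: 3, hour 5: 0, hour 6: 0, hour 7: 0, hour 8: 0.
Peak is 17.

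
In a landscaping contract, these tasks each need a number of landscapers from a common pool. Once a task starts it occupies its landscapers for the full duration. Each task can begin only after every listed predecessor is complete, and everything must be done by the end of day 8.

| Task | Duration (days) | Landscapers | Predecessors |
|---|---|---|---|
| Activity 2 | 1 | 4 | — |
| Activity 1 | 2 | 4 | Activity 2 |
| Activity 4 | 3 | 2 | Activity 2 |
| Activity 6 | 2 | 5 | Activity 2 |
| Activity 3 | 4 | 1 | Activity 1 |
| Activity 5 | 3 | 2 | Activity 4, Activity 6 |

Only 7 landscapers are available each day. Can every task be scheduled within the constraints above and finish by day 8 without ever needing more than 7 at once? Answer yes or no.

yes

Schedule Activity 2@1, Activity 1@2, Activity 4@2, Activity 6@4, Activity 3@5, Activity 5@6: d1:4  d2:6  d3:6  d4:7  d5:6  d6:3  d7:3  d8:3 — peak 7 ≤ 7.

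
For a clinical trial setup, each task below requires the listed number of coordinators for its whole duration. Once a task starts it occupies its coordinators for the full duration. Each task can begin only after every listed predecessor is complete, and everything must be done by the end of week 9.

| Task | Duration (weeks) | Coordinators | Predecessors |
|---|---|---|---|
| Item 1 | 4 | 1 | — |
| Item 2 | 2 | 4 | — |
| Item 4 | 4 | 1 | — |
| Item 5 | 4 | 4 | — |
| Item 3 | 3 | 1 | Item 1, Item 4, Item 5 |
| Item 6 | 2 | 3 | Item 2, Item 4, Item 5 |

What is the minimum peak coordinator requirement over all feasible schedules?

Early-start (Item 1@1, Item 2@1, Item 4@1, Item 5@1, Item 3@5, Item 6@5) gives peak 10: w1:10  w2:10  w3:6  w4:6  w5:4  w6:4  w7:1  w8:0  w9:0.
Shift Item 5→3, Item 3→7, Item 6→7.
Schedule Item 1@1, Item 2@1, Item 4@1, Item 5@3, Item 3@7, Item 6@7: w1:6  w2:6  w3:6  w4:6  w5:4  w6:4  w7:4  w8:4  w9:1 — peak 6.

6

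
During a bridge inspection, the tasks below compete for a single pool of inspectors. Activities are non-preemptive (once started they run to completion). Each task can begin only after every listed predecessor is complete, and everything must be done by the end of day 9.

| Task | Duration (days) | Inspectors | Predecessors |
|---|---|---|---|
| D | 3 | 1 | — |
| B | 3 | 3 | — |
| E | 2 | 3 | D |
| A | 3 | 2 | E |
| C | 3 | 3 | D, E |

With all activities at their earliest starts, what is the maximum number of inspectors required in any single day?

5

Early-start schedule: D@1, B@1, E@4, A@6, C@6.
Load per day: day 1: 4, day 2: 4, day 3: 4, day 4: 3, day 5: 3, day 6: 5, day 7: 5, day 8: 5, day 9: 0.
Peak is 5.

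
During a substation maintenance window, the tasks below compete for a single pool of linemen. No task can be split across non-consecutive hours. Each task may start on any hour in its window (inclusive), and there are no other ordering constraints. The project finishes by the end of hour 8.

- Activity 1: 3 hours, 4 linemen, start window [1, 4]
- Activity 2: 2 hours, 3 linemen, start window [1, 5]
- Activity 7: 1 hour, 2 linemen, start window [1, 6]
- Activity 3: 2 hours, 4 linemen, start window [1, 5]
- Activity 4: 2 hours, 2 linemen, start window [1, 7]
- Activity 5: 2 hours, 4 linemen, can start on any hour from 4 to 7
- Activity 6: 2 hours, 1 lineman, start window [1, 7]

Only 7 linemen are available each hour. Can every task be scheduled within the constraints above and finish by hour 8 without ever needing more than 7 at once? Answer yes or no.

Schedule Activity 1@1, Activity 2@1, Activity 7@3, Activity 3@4, Activity 4@4, Activity 5@6, Activity 6@3: h1:7  h2:7  h3:7  h4:7  h5:6  h6:4  h7:4  h8:0 — peak 7 ≤ 7.

yes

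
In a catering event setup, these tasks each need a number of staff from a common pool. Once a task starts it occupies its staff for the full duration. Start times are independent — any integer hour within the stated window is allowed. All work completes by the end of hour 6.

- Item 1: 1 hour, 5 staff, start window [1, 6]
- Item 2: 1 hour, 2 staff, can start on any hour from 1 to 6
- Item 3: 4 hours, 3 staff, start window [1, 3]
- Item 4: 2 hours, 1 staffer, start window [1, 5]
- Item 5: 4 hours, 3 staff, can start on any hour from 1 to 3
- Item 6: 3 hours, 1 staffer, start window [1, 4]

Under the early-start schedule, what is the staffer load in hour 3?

At early start, hour 3 has: Item 3, Item 5, Item 6.
Demand: 3 + 3 + 1 = 7.

7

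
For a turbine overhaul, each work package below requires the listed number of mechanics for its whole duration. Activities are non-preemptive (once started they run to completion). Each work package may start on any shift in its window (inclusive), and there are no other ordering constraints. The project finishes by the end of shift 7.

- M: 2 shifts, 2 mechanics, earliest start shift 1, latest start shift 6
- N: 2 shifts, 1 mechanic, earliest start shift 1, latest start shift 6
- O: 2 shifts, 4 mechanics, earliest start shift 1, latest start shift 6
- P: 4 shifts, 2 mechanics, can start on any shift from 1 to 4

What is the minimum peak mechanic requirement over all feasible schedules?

Early-start (M@1, N@1, O@1, P@1) gives peak 9: s1:9  s2:9  s3:2  s4:2  s5:0  s6:0  s7:0.
Shift N→3, O→5.
Schedule M@1, N@3, O@5, P@1: s1:4  s2:4  s3:3  s4:3  s5:4  s6:4  s7:0 — peak 4.
Total mechanic-shifts = 22 over 7 shifts ⇒ peak ≥ ⌈22/7⌉ = 4, so 4 is optimal.

4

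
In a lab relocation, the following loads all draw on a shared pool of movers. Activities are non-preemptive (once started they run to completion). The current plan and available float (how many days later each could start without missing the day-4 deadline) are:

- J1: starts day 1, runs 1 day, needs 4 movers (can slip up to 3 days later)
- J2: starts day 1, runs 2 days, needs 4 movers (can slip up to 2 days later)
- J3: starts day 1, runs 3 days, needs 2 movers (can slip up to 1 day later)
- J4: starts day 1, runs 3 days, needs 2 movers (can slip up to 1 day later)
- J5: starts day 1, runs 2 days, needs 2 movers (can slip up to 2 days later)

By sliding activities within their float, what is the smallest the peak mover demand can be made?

Early-start (J1@1, J2@1, J3@1, J4@1, J5@1) gives peak 14: d1:14  d2:10  d3:4  d4:0.
Shift J3→2, J4→2, J5→3.
Schedule J1@1, J2@1, J3@2, J4@2, J5@3: d1:8  d2:8  d3:6  d4:6 — peak 8.

8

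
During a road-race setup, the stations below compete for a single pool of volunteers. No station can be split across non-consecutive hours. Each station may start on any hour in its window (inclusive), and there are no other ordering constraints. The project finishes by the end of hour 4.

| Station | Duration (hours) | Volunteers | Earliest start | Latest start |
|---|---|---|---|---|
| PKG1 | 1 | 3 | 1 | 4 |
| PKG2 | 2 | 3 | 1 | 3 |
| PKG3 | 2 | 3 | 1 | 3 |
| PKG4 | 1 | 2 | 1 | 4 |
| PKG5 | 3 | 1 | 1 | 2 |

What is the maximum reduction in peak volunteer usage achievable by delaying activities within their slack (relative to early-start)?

Early-start peak: h1:12  h2:7  h3:1  h4:0 ⇒ 12.
Leveled (PKG1@1, PKG2@1, PKG3@3, PKG4@2, PKG5@2): h1:6  h2:6  h3:4  h4:4 ⇒ 6.
Reduction 12 − 6 = 6.

6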